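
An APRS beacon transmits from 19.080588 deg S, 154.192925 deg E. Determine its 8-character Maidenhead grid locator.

QH70cw30

Shift to the Maidenhead origin (180°W, 90°S): lon 334.19293, lat 70.91941.
Field: lon ⌊334.19293/20⌋ = 16 → Q; lat ⌊70.91941/10⌋ = 7 → H.
Square: lon ⌊14.19293/2⌋ = 7; lat ⌊0.91941/1⌋ = 0.
Subsquare: lon ⌊0.19293/0.0833333⌋ = 2 → c; lat ⌊0.91941/0.0416667⌋ = 22 → w.
Extended square: lon ⌊0.02626/0.00833333⌋ = 3; lat ⌊0.00275/0.00416667⌋ = 0.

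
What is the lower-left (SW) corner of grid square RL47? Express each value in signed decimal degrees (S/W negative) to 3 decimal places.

27.000, 168.000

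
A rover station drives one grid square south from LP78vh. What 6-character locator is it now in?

Latitude subsquare h = 7; −1 → 6 = g.
The longitude characters are unchanged.

LP78vg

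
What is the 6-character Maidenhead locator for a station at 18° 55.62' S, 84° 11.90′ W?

Offset from 180°W / 90°S: lon 95.8017°, lat 71.0730°.
Field: 95.8017/20 → 4 → E, 71.0730/10 → 7 → H; chars EH.
Square: 15.8017/2 → 7, 1.0730/1 → 1; chars 71.
Subsquare: 1.8017/0.0833333 → 21 → v, 0.0730/0.0416667 → 1 → b; chars vb.

EH71vb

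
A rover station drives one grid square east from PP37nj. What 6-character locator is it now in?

Longitude subsquare n = 13; +1 → 14 = o.
The latitude characters are unchanged.

PP37oj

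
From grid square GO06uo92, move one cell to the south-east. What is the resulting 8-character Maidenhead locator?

GO06vo01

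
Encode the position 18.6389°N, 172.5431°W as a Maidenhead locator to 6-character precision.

AK38rp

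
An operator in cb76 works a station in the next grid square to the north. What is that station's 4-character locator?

CB77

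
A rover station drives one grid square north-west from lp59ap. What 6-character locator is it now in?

Longitude subsquare a = 0; −1 → -1, wraps to 23 = x, carry into square.
Longitude square 5; −1 → 4.
Latitude subsquare p = 15; +1 → 16 = q.

LP49xq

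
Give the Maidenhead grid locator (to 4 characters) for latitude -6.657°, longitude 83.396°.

NI13

Add 180° to longitude and 90° to latitude: 263.40, 83.34.
Field: 263.40/20 → 13 → N, 83.34/10 → 8 → I; chars NI.
Square: 3.40/2 → 1, 3.34/1 → 3; chars 13.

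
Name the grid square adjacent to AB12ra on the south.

Latitude subsquare a = 0; −1 → -1, wraps to 23 = x, carry into square.
Latitude square 2; −1 → 1.
The longitude characters are unchanged.

AB11rx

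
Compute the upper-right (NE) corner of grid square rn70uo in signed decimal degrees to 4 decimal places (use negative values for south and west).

Field R=17, N=13: +17·20° lon, +13·10° lat → SW at lon 160°, lat 40°.
Square 7, 0: +7·2° lon, +0·1° lat → SW at lon 174°, lat 40°.
Subsquare u=20, o=14: +20·0.0833333° lon, +14·0.0416667° lat → SW at lon 175.667°, lat 40.5833°.
Cell spans 0.0833333° lon × 0.0416667° lat. NE corner is SW corner plus one full cell.
latitude 40.6250, longitude 175.7500.

40.6250, 175.7500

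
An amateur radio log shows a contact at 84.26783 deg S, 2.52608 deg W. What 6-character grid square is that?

IA85rr

Add 180° to longitude and 90° to latitude: 177.4739, 5.7322.
Field (20°×10°, letters A–R): lon ⌊177.4739/20⌋ = 8 → I; lat ⌊5.7322/10⌋ = 0 → A.
Square (2°×1°, digits 0–9): lon ⌊17.4739/2⌋ = 8; lat ⌊5.7322/1⌋ = 5.
Subsquare (5′×2.5′, letters a–x): lon ⌊1.4739/0.0833333⌋ = 17 → r; lat ⌊0.7322/0.0416667⌋ = 17 → r.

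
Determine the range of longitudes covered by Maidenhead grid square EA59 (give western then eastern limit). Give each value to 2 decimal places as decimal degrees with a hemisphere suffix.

Field E=4, A=0: +4·20° lon, +0·10° lat → SW at lon -100°, lat -90°.
Square 5, 9: +5·2° lon, +9·1° lat → SW at lon -90°, lat -81°.
Cell spans 2° lon × 1° lat.
west 90.00° W, east 88.00° W.

90.00° W, 88.00° W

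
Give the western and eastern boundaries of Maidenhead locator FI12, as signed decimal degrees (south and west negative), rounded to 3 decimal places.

Field F=5, I=8: +5·20° lon, +8·10° lat → SW at lon -80°, lat -10°.
Square 1, 2: +1·2° lon, +2·1° lat → SW at lon -78°, lat -8°.
Cell spans 2° lon × 1° lat.
west -78.000, east -76.000.

-78.000, -76.000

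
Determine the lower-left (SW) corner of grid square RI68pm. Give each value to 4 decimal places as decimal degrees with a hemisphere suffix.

1.5000° S, 173.2500° E

Field R=17, I=8: +17·20° lon, +8·10° lat → SW at lon 160°, lat -10°.
Square 6, 8: +6·2° lon, +8·1° lat → SW at lon 172°, lat -2°.
Subsquare p=15, m=12: +15·0.0833333° lon, +12·0.0416667° lat → SW at lon 173.25°, lat -1.5°.
latitude 1.5000° S, longitude 173.2500° E.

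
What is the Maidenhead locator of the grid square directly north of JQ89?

JR80

Latitude square 9; +1 → 10, wraps to 0, carry into field.
Latitude field Q = 16; +1 → 17 = R.
The longitude characters are unchanged.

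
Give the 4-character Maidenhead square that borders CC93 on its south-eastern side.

DC02

Longitude square 9; +1 → 10, wraps to 0, carry into field.
Longitude field C = 2; +1 → 3 = D.
Latitude square 3; −1 → 2.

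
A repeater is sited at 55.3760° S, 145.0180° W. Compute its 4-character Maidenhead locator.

BD74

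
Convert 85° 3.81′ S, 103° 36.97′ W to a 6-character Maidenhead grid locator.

Add 180° to longitude and 90° to latitude: 76.3838, 4.9365.
Field: 76.3838/20 → 3 → D, 4.9365/10 → 0 → A; chars DA.
Square: 16.3838/2 → 8, 4.9365/1 → 4; chars 84.
Subsquare: 0.3838/0.0833333 → 4 → e, 0.9365/0.0416667 → 22 → w; chars ew.

DA84ew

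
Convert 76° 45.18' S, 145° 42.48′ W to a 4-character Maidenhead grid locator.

BB73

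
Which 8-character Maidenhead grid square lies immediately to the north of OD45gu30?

OD45gu31

Latitude extended square 0; +1 → 1.
The longitude characters are unchanged.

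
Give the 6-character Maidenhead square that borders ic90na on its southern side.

Latitude subsquare a = 0; −1 → -1, wraps to 23 = x, carry into square.
Latitude square 0; −1 → -1, wraps to 9, carry into field.
Latitude field C = 2; −1 → 1 = B.
The longitude characters are unchanged.

IB99nx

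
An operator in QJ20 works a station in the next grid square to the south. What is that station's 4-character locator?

QI29

Latitude square 0; −1 → -1, wraps to 9, carry into field.
Latitude field J = 9; −1 → 8 = I.
The longitude characters are unchanged.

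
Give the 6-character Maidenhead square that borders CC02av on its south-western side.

BC92xu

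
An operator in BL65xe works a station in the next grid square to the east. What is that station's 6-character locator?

Longitude subsquare x = 23; +1 → 24, wraps to 0 = a, carry into square.
Longitude square 6; +1 → 7.
The latitude characters are unchanged.

BL75ae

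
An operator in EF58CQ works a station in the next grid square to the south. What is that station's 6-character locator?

EF58cp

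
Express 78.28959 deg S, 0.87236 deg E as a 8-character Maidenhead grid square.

Add 180° to longitude and 90° to latitude: 180.87236, 11.71041.
Field (20°×10°, letters A–R): 180.87236/20 → 9 → J, 11.71041/10 → 1 → B; chars JB.
Square (2°×1°, digits 0–9): 0.87236/2 → 0, 1.71041/1 → 1; chars 01.
Subsquare (5′×2.5′, letters a–x): 0.87236/0.0833333 → 10 → k, 0.71041/0.0416667 → 17 → r; chars kr.
Extended square (30″×15″, digits 0–9): 0.03903/0.00833333 → 4, 0.00208/0.00416667 → 0; chars 40.

JB01kr40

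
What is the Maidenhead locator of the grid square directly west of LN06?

KN96

Longitude square 0; −1 → -1, wraps to 9, carry into field.
Longitude field L = 11; −1 → 10 = K.
The latitude characters are unchanged.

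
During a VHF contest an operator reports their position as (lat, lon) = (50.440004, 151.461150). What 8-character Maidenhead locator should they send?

Add 180° to longitude and 90° to latitude: 331.46115, 140.44000.
Field (20°×10°, letters A–R): lon ⌊331.46115/20⌋ = 16 → Q; lat ⌊140.44000/10⌋ = 14 → O.
Square (2°×1°, digits 0–9): lon ⌊11.46115/2⌋ = 5; lat ⌊0.44000/1⌋ = 0.
Subsquare (5′×2.5′, letters a–x): lon ⌊1.46115/0.0833333⌋ = 17 → r; lat ⌊0.44000/0.0416667⌋ = 10 → k.
Extended square (30″×15″, digits 0–9): lon ⌊0.04448/0.00833333⌋ = 5; lat ⌊0.02334/0.00416667⌋ = 5.

QO50rk55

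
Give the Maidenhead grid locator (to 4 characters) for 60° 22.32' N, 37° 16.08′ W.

Shift to the Maidenhead origin (180°W, 90°S): lon 142.73, lat 150.37.
Field (20°×10°, letters A–R): lon ⌊142.73/20⌋ = 7 → H; lat ⌊150.37/10⌋ = 15 → P.
Square (2°×1°, digits 0–9): lon ⌊2.73/2⌋ = 1; lat ⌊0.37/1⌋ = 0.

HP10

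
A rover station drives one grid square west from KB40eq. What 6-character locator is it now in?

KB40dq

Longitude subsquare e = 4; −1 → 3 = d.
The latitude characters are unchanged.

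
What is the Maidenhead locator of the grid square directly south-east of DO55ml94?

Longitude extended square 9; +1 → 10, wraps to 0, carry into subsquare.
Longitude subsquare m = 12; +1 → 13 = n.
Latitude extended square 4; −1 → 3.

DO55nl03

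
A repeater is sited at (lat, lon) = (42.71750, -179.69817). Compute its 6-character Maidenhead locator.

AN02dr

Add 180° to longitude and 90° to latitude: 0.3018, 132.7175.
Field: lon ⌊0.3018/20⌋ = 0 → A; lat ⌊132.7175/10⌋ = 13 → N.
Square: lon ⌊0.3018/2⌋ = 0; lat ⌊2.7175/1⌋ = 2.
Subsquare: lon ⌊0.3018/0.0833333⌋ = 3 → d; lat ⌊0.7175/0.0416667⌋ = 17 → r.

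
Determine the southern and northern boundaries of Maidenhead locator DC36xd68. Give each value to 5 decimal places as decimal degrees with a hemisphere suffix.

63.84167° S, 63.83750° S

Field D=3, C=2: +3·20° lon, +2·10° lat → SW at lon -120°, lat -70°.
Square 3, 6: +3·2° lon, +6·1° lat → SW at lon -114°, lat -64°.
Subsquare x=23, d=3: +23·0.0833333° lon, +3·0.0416667° lat → SW at lon -112.083°, lat -63.875°.
Extended square 6, 8: +6·0.00833333° lon, +8·0.00416667° lat → SW at lon -112.033°, lat -63.8417°.
Cell spans 0.00833333° lon × 0.00416667° lat.
south 63.84167° S, north 63.83750° S.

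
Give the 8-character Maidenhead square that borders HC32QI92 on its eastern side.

Longitude extended square 9; +1 → 10, wraps to 0, carry into subsquare.
Longitude subsquare q = 16; +1 → 17 = r.
The latitude characters are unchanged.

HC32ri02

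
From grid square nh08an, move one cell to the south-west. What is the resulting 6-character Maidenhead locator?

Longitude subsquare a = 0; −1 → -1, wraps to 23 = x, carry into square.
Longitude square 0; −1 → -1, wraps to 9, carry into field.
Longitude field N = 13; −1 → 12 = M.
Latitude subsquare n = 13; −1 → 12 = m.

MH98xm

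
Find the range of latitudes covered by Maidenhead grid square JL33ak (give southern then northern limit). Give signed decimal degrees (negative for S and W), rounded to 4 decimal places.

Field J=9, L=11: +9·20° lon, +11·10° lat → SW at lon 0°, lat 20°.
Square 3, 3: +3·2° lon, +3·1° lat → SW at lon 6°, lat 23°.
Subsquare a=0, k=10: +0·0.0833333° lon, +10·0.0416667° lat → SW at lon 6°, lat 23.4167°.
Cell spans 0.0833333° lon × 0.0416667° lat.
south 23.4167, north 23.4583.

23.4167, 23.4583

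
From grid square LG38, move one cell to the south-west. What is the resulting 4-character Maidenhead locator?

LG27

Longitude square 3; −1 → 2.
Latitude square 8; −1 → 7.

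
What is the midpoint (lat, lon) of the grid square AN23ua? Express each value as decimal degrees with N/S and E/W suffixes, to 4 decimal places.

43.0208° N, 174.2917° W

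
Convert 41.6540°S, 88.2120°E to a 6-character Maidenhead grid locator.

NE48ci

Offset from 180°W / 90°S: lon 268.2120°, lat 48.3460°.
Field: 268.2120/20 → 13 → N, 48.3460/10 → 4 → E; chars NE.
Square: 8.2120/2 → 4, 8.3460/1 → 8; chars 48.
Subsquare: 0.2120/0.0833333 → 2 → c, 0.3460/0.0416667 → 8 → i; chars ci.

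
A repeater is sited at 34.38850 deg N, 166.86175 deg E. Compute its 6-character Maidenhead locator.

RM34kj

Shift to the Maidenhead origin (180°W, 90°S): lon 346.8618, lat 124.3885.
Field: 346.8618/20 → 17 → R, 124.3885/10 → 12 → M; chars RM.
Square: 6.8618/2 → 3, 4.3885/1 → 4; chars 34.
Subsquare: 0.8618/0.0833333 → 10 → k, 0.3885/0.0416667 → 9 → j; chars kj.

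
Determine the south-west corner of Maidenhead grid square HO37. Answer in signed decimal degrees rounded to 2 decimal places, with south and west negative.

57.00, -34.00

Field H=7, O=14: +7·20° lon, +14·10° lat → SW at lon -40°, lat 50°.
Square 3, 7: +3·2° lon, +7·1° lat → SW at lon -34°, lat 57°.
latitude 57.00, longitude -34.00.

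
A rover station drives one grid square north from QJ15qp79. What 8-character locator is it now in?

QJ15qq70

Latitude extended square 9; +1 → 10, wraps to 0, carry into subsquare.
Latitude subsquare p = 15; +1 → 16 = q.
The longitude characters are unchanged.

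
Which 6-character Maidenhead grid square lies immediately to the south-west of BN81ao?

BN71xn

Longitude subsquare a = 0; −1 → -1, wraps to 23 = x, carry into square.
Longitude square 8; −1 → 7.
Latitude subsquare o = 14; −1 → 13 = n.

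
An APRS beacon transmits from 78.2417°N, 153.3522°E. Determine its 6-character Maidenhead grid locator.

QQ68qf

Offset from 180°W / 90°S: lon 333.3522°, lat 168.2417°.
Field (20°×10°, letters A–R): lon ⌊333.3522/20⌋ = 16 → Q; lat ⌊168.2417/10⌋ = 16 → Q.
Square (2°×1°, digits 0–9): lon ⌊13.3522/2⌋ = 6; lat ⌊8.2417/1⌋ = 8.
Subsquare (5′×2.5′, letters a–x): lon ⌊1.3522/0.0833333⌋ = 16 → q; lat ⌊0.2417/0.0416667⌋ = 5 → f.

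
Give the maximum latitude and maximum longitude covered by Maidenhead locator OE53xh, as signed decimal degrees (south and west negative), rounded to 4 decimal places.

-46.6667, 112.0000

Field O=14, E=4: +14·20° lon, +4·10° lat → SW at lon 100°, lat -50°.
Square 5, 3: +5·2° lon, +3·1° lat → SW at lon 110°, lat -47°.
Subsquare x=23, h=7: +23·0.0833333° lon, +7·0.0416667° lat → SW at lon 111.917°, lat -46.7083°.
Cell spans 0.0833333° lon × 0.0416667° lat. NE corner is SW corner plus one full cell.
latitude -46.6667, longitude 112.0000.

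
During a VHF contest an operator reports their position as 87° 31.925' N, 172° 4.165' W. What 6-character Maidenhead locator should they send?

AR37xm

Shift to the Maidenhead origin (180°W, 90°S): lon 7.9306, lat 177.5321.
Field: lon ⌊7.9306/20⌋ = 0 → A; lat ⌊177.5321/10⌋ = 17 → R.
Square: lon ⌊7.9306/2⌋ = 3; lat ⌊7.5321/1⌋ = 7.
Subsquare: lon ⌊1.9306/0.0833333⌋ = 23 → x; lat ⌊0.5321/0.0416667⌋ = 12 → m.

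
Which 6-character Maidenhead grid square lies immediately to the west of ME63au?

Longitude subsquare a = 0; −1 → -1, wraps to 23 = x, carry into square.
Longitude square 6; −1 → 5.
The latitude characters are unchanged.

ME53xu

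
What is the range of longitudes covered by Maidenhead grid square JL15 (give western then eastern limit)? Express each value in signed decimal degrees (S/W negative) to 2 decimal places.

Field J=9, L=11: +9·20° lon, +11·10° lat → SW at lon 0°, lat 20°.
Square 1, 5: +1·2° lon, +5·1° lat → SW at lon 2°, lat 25°.
Cell spans 2° lon × 1° lat.
west 2.00, east 4.00.

2.00, 4.00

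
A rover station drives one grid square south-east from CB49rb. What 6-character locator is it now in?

CB49sa

Longitude subsquare r = 17; +1 → 18 = s.
Latitude subsquare b = 1; −1 → 0 = a.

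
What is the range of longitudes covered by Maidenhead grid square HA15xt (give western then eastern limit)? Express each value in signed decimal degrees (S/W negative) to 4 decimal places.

-36.0833, -36.0000

Field H=7, A=0: +7·20° lon, +0·10° lat → SW at lon -40°, lat -90°.
Square 1, 5: +1·2° lon, +5·1° lat → SW at lon -38°, lat -85°.
Subsquare x=23, t=19: +23·0.0833333° lon, +19·0.0416667° lat → SW at lon -36.0833°, lat -84.2083°.
Cell spans 0.0833333° lon × 0.0416667° lat.
west -36.0833, east -36.0000.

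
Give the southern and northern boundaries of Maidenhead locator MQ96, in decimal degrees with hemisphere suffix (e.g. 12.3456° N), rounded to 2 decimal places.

Field M=12, Q=16: +12·20° lon, +16·10° lat → SW at lon 60°, lat 70°.
Square 9, 6: +9·2° lon, +6·1° lat → SW at lon 78°, lat 76°.
Cell spans 2° lon × 1° lat.
south 76.00° N, north 77.00° N.

76.00° N, 77.00° N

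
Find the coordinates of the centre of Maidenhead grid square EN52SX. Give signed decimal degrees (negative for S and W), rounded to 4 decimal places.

42.9792, -88.4583

Field E=4, N=13: +4·20° lon, +13·10° lat → SW at lon -100°, lat 40°.
Square 5, 2: +5·2° lon, +2·1° lat → SW at lon -90°, lat 42°.
Subsquare s=18, x=23: +18·0.0833333° lon, +23·0.0416667° lat → SW at lon -88.5°, lat 42.9583°.
Cell spans 0.0833333° lon × 0.0416667° lat. Centre is SW corner plus half of each.
latitude 42.9792, longitude -88.4583.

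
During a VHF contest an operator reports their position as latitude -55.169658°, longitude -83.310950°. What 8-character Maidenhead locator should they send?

Offset from 180°W / 90°S: lon 96.68905°, lat 34.83034°.
Field (20°×10°, letters A–R): lon ⌊96.68905/20⌋ = 4 → E; lat ⌊34.83034/10⌋ = 3 → D.
Square (2°×1°, digits 0–9): lon ⌊16.68905/2⌋ = 8; lat ⌊4.83034/1⌋ = 4.
Subsquare (5′×2.5′, letters a–x): lon ⌊0.68905/0.0833333⌋ = 8 → i; lat ⌊0.83034/0.0416667⌋ = 19 → t.
Extended square (30″×15″, digits 0–9): lon ⌊0.02238/0.00833333⌋ = 2; lat ⌊0.03868/0.00416667⌋ = 9.

ED84it29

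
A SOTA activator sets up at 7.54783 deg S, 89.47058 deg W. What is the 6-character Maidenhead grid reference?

EI52gk

Add 180° to longitude and 90° to latitude: 90.5294, 82.4522.
Field: lon ⌊90.5294/20⌋ = 4 → E; lat ⌊82.4522/10⌋ = 8 → I.
Square: lon ⌊10.5294/2⌋ = 5; lat ⌊2.4522/1⌋ = 2.
Subsquare: lon ⌊0.5294/0.0833333⌋ = 6 → g; lat ⌊0.4522/0.0416667⌋ = 10 → k.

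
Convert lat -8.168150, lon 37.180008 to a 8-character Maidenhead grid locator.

Add 180° to longitude and 90° to latitude: 217.18001, 81.83185.
Field: 217.18001/20 → 10 → K, 81.83185/10 → 8 → I; chars KI.
Square: 17.18001/2 → 8, 1.83185/1 → 1; chars 81.
Subsquare: 1.18001/0.0833333 → 14 → o, 0.83185/0.0416667 → 19 → t; chars ot.
Extended square: 0.01334/0.00833333 → 1, 0.04018/0.00416667 → 9; chars 19.

KI81ot19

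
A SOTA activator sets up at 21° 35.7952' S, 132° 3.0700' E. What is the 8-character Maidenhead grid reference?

PG68aj66

Add 180° to longitude and 90° to latitude: 312.05117, 68.40341.
Field (20°×10°, letters A–R): lon ⌊312.05117/20⌋ = 15 → P; lat ⌊68.40341/10⌋ = 6 → G.
Square (2°×1°, digits 0–9): lon ⌊12.05117/2⌋ = 6; lat ⌊8.40341/1⌋ = 8.
Subsquare (5′×2.5′, letters a–x): lon ⌊0.05117/0.0833333⌋ = 0 → a; lat ⌊0.40341/0.0416667⌋ = 9 → j.
Extended square (30″×15″, digits 0–9): lon ⌊0.05117/0.00833333⌋ = 6; lat ⌊0.02841/0.00416667⌋ = 6.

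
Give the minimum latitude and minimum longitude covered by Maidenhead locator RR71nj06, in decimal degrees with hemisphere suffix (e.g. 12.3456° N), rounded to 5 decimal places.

Field R=17, R=17: +17·20° lon, +17·10° lat → SW at lon 160°, lat 80°.
Square 7, 1: +7·2° lon, +1·1° lat → SW at lon 174°, lat 81°.
Subsquare n=13, j=9: +13·0.0833333° lon, +9·0.0416667° lat → SW at lon 175.083°, lat 81.375°.
Extended square 0, 6: +0·0.00833333° lon, +6·0.00416667° lat → SW at lon 175.083°, lat 81.4°.
latitude 81.40000° N, longitude 175.08333° E.

81.40000° N, 175.08333° E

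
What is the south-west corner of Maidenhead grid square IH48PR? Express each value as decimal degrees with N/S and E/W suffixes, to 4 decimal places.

11.2917° S, 10.7500° W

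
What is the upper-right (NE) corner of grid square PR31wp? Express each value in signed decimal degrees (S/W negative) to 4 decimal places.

81.6667, 127.9167

Field P=15, R=17: +15·20° lon, +17·10° lat → SW at lon 120°, lat 80°.
Square 3, 1: +3·2° lon, +1·1° lat → SW at lon 126°, lat 81°.
Subsquare w=22, p=15: +22·0.0833333° lon, +15·0.0416667° lat → SW at lon 127.833°, lat 81.625°.
Cell spans 0.0833333° lon × 0.0416667° lat. NE corner is SW corner plus one full cell.
latitude 81.6667, longitude 127.9167.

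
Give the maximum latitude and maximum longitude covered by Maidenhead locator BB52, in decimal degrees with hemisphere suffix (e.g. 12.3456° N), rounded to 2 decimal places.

77.00° S, 148.00° W

Field B=1, B=1: +1·20° lon, +1·10° lat → SW at lon -160°, lat -80°.
Square 5, 2: +5·2° lon, +2·1° lat → SW at lon -150°, lat -78°.
Cell spans 2° lon × 1° lat. NE corner is SW corner plus one full cell.
latitude 77.00° S, longitude 148.00° W.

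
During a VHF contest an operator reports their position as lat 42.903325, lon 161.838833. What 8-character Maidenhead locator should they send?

RN02wv06

Offset from 180°W / 90°S: lon 341.83883°, lat 132.90332°.
Field: 341.83883/20 → 17 → R, 132.90332/10 → 13 → N; chars RN.
Square: 1.83883/2 → 0, 2.90332/1 → 2; chars 02.
Subsquare: 1.83883/0.0833333 → 22 → w, 0.90332/0.0416667 → 21 → v; chars wv.
Extended square: 0.00550/0.00833333 → 0, 0.02832/0.00416667 → 6; chars 06.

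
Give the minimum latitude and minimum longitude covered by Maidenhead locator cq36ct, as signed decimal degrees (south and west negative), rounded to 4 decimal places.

Field C=2, Q=16: +2·20° lon, +16·10° lat → SW at lon -140°, lat 70°.
Square 3, 6: +3·2° lon, +6·1° lat → SW at lon -134°, lat 76°.
Subsquare c=2, t=19: +2·0.0833333° lon, +19·0.0416667° lat → SW at lon -133.833°, lat 76.7917°.
latitude 76.7917, longitude -133.8333.

76.7917, -133.8333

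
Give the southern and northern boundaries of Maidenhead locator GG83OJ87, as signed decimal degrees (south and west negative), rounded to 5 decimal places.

-26.59583, -26.59167

Field G=6, G=6: +6·20° lon, +6·10° lat → SW at lon -60°, lat -30°.
Square 8, 3: +8·2° lon, +3·1° lat → SW at lon -44°, lat -27°.
Subsquare o=14, j=9: +14·0.0833333° lon, +9·0.0416667° lat → SW at lon -42.8333°, lat -26.625°.
Extended square 8, 7: +8·0.00833333° lon, +7·0.00416667° lat → SW at lon -42.7667°, lat -26.5958°.
Cell spans 0.00833333° lon × 0.00416667° lat.
south -26.59583, north -26.59167.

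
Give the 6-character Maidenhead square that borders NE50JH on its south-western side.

NE50ig

Longitude subsquare j = 9; −1 → 8 = i.
Latitude subsquare h = 7; −1 → 6 = g.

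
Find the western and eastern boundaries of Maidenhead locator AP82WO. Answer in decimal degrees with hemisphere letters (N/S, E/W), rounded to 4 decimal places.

Field A=0, P=15: +0·20° lon, +15·10° lat → SW at lon -180°, lat 60°.
Square 8, 2: +8·2° lon, +2·1° lat → SW at lon -164°, lat 62°.
Subsquare w=22, o=14: +22·0.0833333° lon, +14·0.0416667° lat → SW at lon -162.167°, lat 62.5833°.
Cell spans 0.0833333° lon × 0.0416667° lat.
west 162.1667° W, east 162.0833° W.

162.1667° W, 162.0833° W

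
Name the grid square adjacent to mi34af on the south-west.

MI24xe

Longitude subsquare a = 0; −1 → -1, wraps to 23 = x, carry into square.
Longitude square 3; −1 → 2.
Latitude subsquare f = 5; −1 → 4 = e.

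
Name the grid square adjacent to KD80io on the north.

Latitude subsquare o = 14; +1 → 15 = p.
The longitude characters are unchanged.

KD80ip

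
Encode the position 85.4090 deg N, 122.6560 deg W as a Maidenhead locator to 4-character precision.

CR85

Shift to the Maidenhead origin (180°W, 90°S): lon 57.34, lat 175.41.
Field: lon ⌊57.34/20⌋ = 2 → C; lat ⌊175.41/10⌋ = 17 → R.
Square: lon ⌊17.34/2⌋ = 8; lat ⌊5.41/1⌋ = 5.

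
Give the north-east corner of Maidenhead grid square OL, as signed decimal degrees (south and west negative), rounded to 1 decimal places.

30.0, 120.0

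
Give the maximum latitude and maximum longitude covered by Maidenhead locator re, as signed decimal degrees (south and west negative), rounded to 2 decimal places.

Field R=17, E=4: +17·20° lon, +4·10° lat → SW at lon 160°, lat -50°.
Cell spans 20° lon × 10° lat. NE corner is SW corner plus one full cell.
latitude -40.00, longitude 180.00.

-40.00, 180.00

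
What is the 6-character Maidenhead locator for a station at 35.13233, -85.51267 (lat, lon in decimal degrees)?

Shift to the Maidenhead origin (180°W, 90°S): lon 94.4873, lat 125.1323.
Field: lon ⌊94.4873/20⌋ = 4 → E; lat ⌊125.1323/10⌋ = 12 → M.
Square: lon ⌊14.4873/2⌋ = 7; lat ⌊5.1323/1⌋ = 5.
Subsquare: lon ⌊0.4873/0.0833333⌋ = 5 → f; lat ⌊0.1323/0.0416667⌋ = 3 → d.

EM75fd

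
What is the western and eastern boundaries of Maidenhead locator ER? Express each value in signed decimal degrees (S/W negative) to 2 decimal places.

Field E=4, R=17: +4·20° lon, +17·10° lat → SW at lon -100°, lat 80°.
Cell spans 20° lon × 10° lat.
west -100.00, east -80.00.

-100.00, -80.00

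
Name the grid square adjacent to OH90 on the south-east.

Longitude square 9; +1 → 10, wraps to 0, carry into field.
Longitude field O = 14; +1 → 15 = P.
Latitude square 0; −1 → -1, wraps to 9, carry into field.
Latitude field H = 7; −1 → 6 = G.

PG09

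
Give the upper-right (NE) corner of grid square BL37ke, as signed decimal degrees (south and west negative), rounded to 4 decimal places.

Field B=1, L=11: +1·20° lon, +11·10° lat → SW at lon -160°, lat 20°.
Square 3, 7: +3·2° lon, +7·1° lat → SW at lon -154°, lat 27°.
Subsquare k=10, e=4: +10·0.0833333° lon, +4·0.0416667° lat → SW at lon -153.167°, lat 27.1667°.
Cell spans 0.0833333° lon × 0.0416667° lat. NE corner is SW corner plus one full cell.
latitude 27.2083, longitude -153.0833.

27.2083, -153.0833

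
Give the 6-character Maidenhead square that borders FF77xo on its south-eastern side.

FF87an

Longitude subsquare x = 23; +1 → 24, wraps to 0 = a, carry into square.
Longitude square 7; +1 → 8.
Latitude subsquare o = 14; −1 → 13 = n.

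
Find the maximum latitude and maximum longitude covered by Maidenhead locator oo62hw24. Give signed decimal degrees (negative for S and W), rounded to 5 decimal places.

52.93750, 112.60833

Field O=14, O=14: +14·20° lon, +14·10° lat → SW at lon 100°, lat 50°.
Square 6, 2: +6·2° lon, +2·1° lat → SW at lon 112°, lat 52°.
Subsquare h=7, w=22: +7·0.0833333° lon, +22·0.0416667° lat → SW at lon 112.583°, lat 52.9167°.
Extended square 2, 4: +2·0.00833333° lon, +4·0.00416667° lat → SW at lon 112.6°, lat 52.9333°.
Cell spans 0.00833333° lon × 0.00416667° lat. NE corner is SW corner plus one full cell.
latitude 52.93750, longitude 112.60833.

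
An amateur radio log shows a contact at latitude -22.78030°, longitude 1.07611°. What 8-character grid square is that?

JG07mf92

Shift to the Maidenhead origin (180°W, 90°S): lon 181.07611, lat 67.21970.
Field (20°×10°, letters A–R): 181.07611/20 → 9 → J, 67.21970/10 → 6 → G; chars JG.
Square (2°×1°, digits 0–9): 1.07611/2 → 0, 7.21970/1 → 7; chars 07.
Subsquare (5′×2.5′, letters a–x): 1.07611/0.0833333 → 12 → m, 0.21970/0.0416667 → 5 → f; chars mf.
Extended square (30″×15″, digits 0–9): 0.07611/0.00833333 → 9, 0.01137/0.00416667 → 2; chars 92.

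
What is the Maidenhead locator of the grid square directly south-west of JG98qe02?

Longitude extended square 0; −1 → -1, wraps to 9, carry into subsquare.
Longitude subsquare q = 16; −1 → 15 = p.
Latitude extended square 2; −1 → 1.

JG98pe91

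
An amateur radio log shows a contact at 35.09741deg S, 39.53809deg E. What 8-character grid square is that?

KF94sv46

Add 180° to longitude and 90° to latitude: 219.53809, 54.90259.
Field: 219.53809/20 → 10 → K, 54.90259/10 → 5 → F; chars KF.
Square: 19.53809/2 → 9, 4.90259/1 → 4; chars 94.
Subsquare: 1.53809/0.0833333 → 18 → s, 0.90259/0.0416667 → 21 → v; chars sv.
Extended square: 0.03809/0.00833333 → 4, 0.02759/0.00416667 → 6; chars 46.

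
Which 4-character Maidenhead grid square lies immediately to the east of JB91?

Longitude square 9; +1 → 10, wraps to 0, carry into field.
Longitude field J = 9; +1 → 10 = K.
The latitude characters are unchanged.

KB01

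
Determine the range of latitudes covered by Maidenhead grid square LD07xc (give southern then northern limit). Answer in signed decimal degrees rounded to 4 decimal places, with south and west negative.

Field L=11, D=3: +11·20° lon, +3·10° lat → SW at lon 40°, lat -60°.
Square 0, 7: +0·2° lon, +7·1° lat → SW at lon 40°, lat -53°.
Subsquare x=23, c=2: +23·0.0833333° lon, +2·0.0416667° lat → SW at lon 41.9167°, lat -52.9167°.
Cell spans 0.0833333° lon × 0.0416667° lat.
south -52.9167, north -52.8750.

-52.9167, -52.8750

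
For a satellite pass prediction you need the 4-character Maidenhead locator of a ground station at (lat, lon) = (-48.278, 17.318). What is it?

JE81

Offset from 180°W / 90°S: lon 197.32°, lat 41.72°.
Field: lon ⌊197.32/20⌋ = 9 → J; lat ⌊41.72/10⌋ = 4 → E.
Square: lon ⌊17.32/2⌋ = 8; lat ⌊1.72/1⌋ = 1.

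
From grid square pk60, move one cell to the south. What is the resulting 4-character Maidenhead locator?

PJ69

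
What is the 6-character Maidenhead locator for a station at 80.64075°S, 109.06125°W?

Offset from 180°W / 90°S: lon 70.9387°, lat 9.3593°.
Field: 70.9387/20 → 3 → D, 9.3593/10 → 0 → A; chars DA.
Square: 10.9387/2 → 5, 9.3593/1 → 9; chars 59.
Subsquare: 0.9387/0.0833333 → 11 → l, 0.3593/0.0416667 → 8 → i; chars li.

DA59li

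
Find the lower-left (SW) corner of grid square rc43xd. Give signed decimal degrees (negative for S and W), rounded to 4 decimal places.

-66.8750, 169.9167

Field R=17, C=2: +17·20° lon, +2·10° lat → SW at lon 160°, lat -70°.
Square 4, 3: +4·2° lon, +3·1° lat → SW at lon 168°, lat -67°.
Subsquare x=23, d=3: +23·0.0833333° lon, +3·0.0416667° lat → SW at lon 169.917°, lat -66.875°.
latitude -66.8750, longitude 169.9167.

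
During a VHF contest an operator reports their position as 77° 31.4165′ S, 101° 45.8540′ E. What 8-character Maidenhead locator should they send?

OB02vl14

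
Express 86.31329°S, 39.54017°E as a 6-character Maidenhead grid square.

KA93sq

Add 180° to longitude and 90° to latitude: 219.5402, 3.6867.
Field: lon ⌊219.5402/20⌋ = 10 → K; lat ⌊3.6867/10⌋ = 0 → A.
Square: lon ⌊19.5402/2⌋ = 9; lat ⌊3.6867/1⌋ = 3.
Subsquare: lon ⌊1.5402/0.0833333⌋ = 18 → s; lat ⌊0.6867/0.0416667⌋ = 16 → q.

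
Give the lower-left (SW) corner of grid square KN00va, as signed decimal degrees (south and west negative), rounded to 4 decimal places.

40.0000, 21.7500

Field K=10, N=13: +10·20° lon, +13·10° lat → SW at lon 20°, lat 40°.
Square 0, 0: +0·2° lon, +0·1° lat → SW at lon 20°, lat 40°.
Subsquare v=21, a=0: +21·0.0833333° lon, +0·0.0416667° lat → SW at lon 21.75°, lat 40°.
latitude 40.0000, longitude 21.7500.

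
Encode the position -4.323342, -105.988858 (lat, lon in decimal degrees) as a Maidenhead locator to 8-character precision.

Offset from 180°W / 90°S: lon 74.01114°, lat 85.67666°.
Field: lon ⌊74.01114/20⌋ = 3 → D; lat ⌊85.67666/10⌋ = 8 → I.
Square: lon ⌊14.01114/2⌋ = 7; lat ⌊5.67666/1⌋ = 5.
Subsquare: lon ⌊0.01114/0.0833333⌋ = 0 → a; lat ⌊0.67666/0.0416667⌋ = 16 → q.
Extended square: lon ⌊0.01114/0.00833333⌋ = 1; lat ⌊0.00999/0.00416667⌋ = 2.

DI75aq12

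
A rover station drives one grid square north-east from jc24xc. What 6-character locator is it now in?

JC34ad

Longitude subsquare x = 23; +1 → 24, wraps to 0 = a, carry into square.
Longitude square 2; +1 → 3.
Latitude subsquare c = 2; +1 → 3 = d.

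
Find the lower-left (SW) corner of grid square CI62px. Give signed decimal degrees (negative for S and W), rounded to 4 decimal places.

Field C=2, I=8: +2·20° lon, +8·10° lat → SW at lon -140°, lat -10°.
Square 6, 2: +6·2° lon, +2·1° lat → SW at lon -128°, lat -8°.
Subsquare p=15, x=23: +15·0.0833333° lon, +23·0.0416667° lat → SW at lon -126.75°, lat -7.04167°.
latitude -7.0417, longitude -126.7500.

-7.0417, -126.7500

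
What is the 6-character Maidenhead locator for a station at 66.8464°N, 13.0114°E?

JP66mu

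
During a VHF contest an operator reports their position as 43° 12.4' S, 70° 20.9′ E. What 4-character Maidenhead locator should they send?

Offset from 180°W / 90°S: lon 250.35°, lat 46.79°.
Field: 250.35/20 → 12 → M, 46.79/10 → 4 → E; chars ME.
Square: 10.35/2 → 5, 6.79/1 → 6; chars 56.

ME56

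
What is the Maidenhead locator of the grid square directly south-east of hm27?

Longitude square 2; +1 → 3.
Latitude square 7; −1 → 6.

HM36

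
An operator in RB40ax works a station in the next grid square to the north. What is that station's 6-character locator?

Latitude subsquare x = 23; +1 → 24, wraps to 0 = a, carry into square.
Latitude square 0; +1 → 1.
The longitude characters are unchanged.

RB41aa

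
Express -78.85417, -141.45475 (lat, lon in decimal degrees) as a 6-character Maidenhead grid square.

Shift to the Maidenhead origin (180°W, 90°S): lon 38.5453, lat 11.1458.
Field: 38.5453/20 → 1 → B, 11.1458/10 → 1 → B; chars BB.
Square: 18.5453/2 → 9, 1.1458/1 → 1; chars 91.
Subsquare: 0.5453/0.0833333 → 6 → g, 0.1458/0.0416667 → 3 → d; chars gd.

BB91gd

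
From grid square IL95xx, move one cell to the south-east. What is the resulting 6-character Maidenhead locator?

JL05aw

Longitude subsquare x = 23; +1 → 24, wraps to 0 = a, carry into square.
Longitude square 9; +1 → 10, wraps to 0, carry into field.
Longitude field I = 8; +1 → 9 = J.
Latitude subsquare x = 23; −1 → 22 = w.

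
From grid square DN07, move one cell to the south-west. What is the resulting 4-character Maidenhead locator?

Longitude square 0; −1 → -1, wraps to 9, carry into field.
Longitude field D = 3; −1 → 2 = C.
Latitude square 7; −1 → 6.

CN96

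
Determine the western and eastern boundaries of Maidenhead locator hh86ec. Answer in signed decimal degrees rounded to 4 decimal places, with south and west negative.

Field H=7, H=7: +7·20° lon, +7·10° lat → SW at lon -40°, lat -20°.
Square 8, 6: +8·2° lon, +6·1° lat → SW at lon -24°, lat -14°.
Subsquare e=4, c=2: +4·0.0833333° lon, +2·0.0416667° lat → SW at lon -23.6667°, lat -13.9167°.
Cell spans 0.0833333° lon × 0.0416667° lat.
west -23.6667, east -23.5833.

-23.6667, -23.5833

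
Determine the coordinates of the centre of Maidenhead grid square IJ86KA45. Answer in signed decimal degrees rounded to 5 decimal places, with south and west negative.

6.02292, -3.12917

Field I=8, J=9: +8·20° lon, +9·10° lat → SW at lon -20°, lat 0°.
Square 8, 6: +8·2° lon, +6·1° lat → SW at lon -4°, lat 6°.
Subsquare k=10, a=0: +10·0.0833333° lon, +0·0.0416667° lat → SW at lon -3.16667°, lat 6°.
Extended square 4, 5: +4·0.00833333° lon, +5·0.00416667° lat → SW at lon -3.13333°, lat 6.02083°.
Cell spans 0.00833333° lon × 0.00416667° lat. Centre is SW corner plus half of each.
latitude 6.02292, longitude -3.12917.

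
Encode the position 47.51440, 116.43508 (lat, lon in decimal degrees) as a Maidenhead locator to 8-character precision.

ON87fm23

Add 180° to longitude and 90° to latitude: 296.43508, 137.51440.
Field (20°×10°, letters A–R): lon ⌊296.43508/20⌋ = 14 → O; lat ⌊137.51440/10⌋ = 13 → N.
Square (2°×1°, digits 0–9): lon ⌊16.43508/2⌋ = 8; lat ⌊7.51440/1⌋ = 7.
Subsquare (5′×2.5′, letters a–x): lon ⌊0.43508/0.0833333⌋ = 5 → f; lat ⌊0.51440/0.0416667⌋ = 12 → m.
Extended square (30″×15″, digits 0–9): lon ⌊0.01841/0.00833333⌋ = 2; lat ⌊0.01440/0.00416667⌋ = 3.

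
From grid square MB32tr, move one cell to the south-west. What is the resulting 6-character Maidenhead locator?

Longitude subsquare t = 19; −1 → 18 = s.
Latitude subsquare r = 17; −1 → 16 = q.

MB32sq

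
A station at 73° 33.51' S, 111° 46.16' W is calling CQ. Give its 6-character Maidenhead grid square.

DB46ck

Shift to the Maidenhead origin (180°W, 90°S): lon 68.2307, lat 16.4415.
Field: lon ⌊68.2307/20⌋ = 3 → D; lat ⌊16.4415/10⌋ = 1 → B.
Square: lon ⌊8.2307/2⌋ = 4; lat ⌊6.4415/1⌋ = 6.
Subsquare: lon ⌊0.2307/0.0833333⌋ = 2 → c; lat ⌊0.4415/0.0416667⌋ = 10 → k.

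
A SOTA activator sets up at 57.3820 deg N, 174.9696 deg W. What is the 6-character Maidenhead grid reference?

AO27mj

Add 180° to longitude and 90° to latitude: 5.0304, 147.3820.
Field (20°×10°, letters A–R): lon ⌊5.0304/20⌋ = 0 → A; lat ⌊147.3820/10⌋ = 14 → O.
Square (2°×1°, digits 0–9): lon ⌊5.0304/2⌋ = 2; lat ⌊7.3820/1⌋ = 7.
Subsquare (5′×2.5′, letters a–x): lon ⌊1.0304/0.0833333⌋ = 12 → m; lat ⌊0.3820/0.0416667⌋ = 9 → j.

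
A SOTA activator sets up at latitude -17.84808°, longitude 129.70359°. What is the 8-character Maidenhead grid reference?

Shift to the Maidenhead origin (180°W, 90°S): lon 309.70359, lat 72.15192.
Field: 309.70359/20 → 15 → P, 72.15192/10 → 7 → H; chars PH.
Square: 9.70359/2 → 4, 2.15192/1 → 2; chars 42.
Subsquare: 1.70359/0.0833333 → 20 → u, 0.15192/0.0416667 → 3 → d; chars ud.
Extended square: 0.03692/0.00833333 → 4, 0.02692/0.00416667 → 6; chars 46.

PH42ud46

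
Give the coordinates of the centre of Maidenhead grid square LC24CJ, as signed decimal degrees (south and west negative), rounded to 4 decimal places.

-65.6042, 44.2083

Field L=11, C=2: +11·20° lon, +2·10° lat → SW at lon 40°, lat -70°.
Square 2, 4: +2·2° lon, +4·1° lat → SW at lon 44°, lat -66°.
Subsquare c=2, j=9: +2·0.0833333° lon, +9·0.0416667° lat → SW at lon 44.1667°, lat -65.625°.
Cell spans 0.0833333° lon × 0.0416667° lat. Centre is SW corner plus half of each.
latitude -65.6042, longitude 44.2083.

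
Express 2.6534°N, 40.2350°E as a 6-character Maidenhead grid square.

LJ02cp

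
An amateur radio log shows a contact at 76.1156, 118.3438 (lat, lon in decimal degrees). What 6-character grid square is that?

Offset from 180°W / 90°S: lon 298.3438°, lat 166.1156°.
Field: 298.3438/20 → 14 → O, 166.1156/10 → 16 → Q; chars OQ.
Square: 18.3438/2 → 9, 6.1156/1 → 6; chars 96.
Subsquare: 0.3438/0.0833333 → 4 → e, 0.1156/0.0416667 → 2 → c; chars ec.

OQ96ec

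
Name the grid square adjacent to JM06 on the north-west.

Longitude square 0; −1 → -1, wraps to 9, carry into field.
Longitude field J = 9; −1 → 8 = I.
Latitude square 6; +1 → 7.

IM97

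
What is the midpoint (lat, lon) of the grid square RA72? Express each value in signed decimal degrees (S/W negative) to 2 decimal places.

Field R=17, A=0: +17·20° lon, +0·10° lat → SW at lon 160°, lat -90°.
Square 7, 2: +7·2° lon, +2·1° lat → SW at lon 174°, lat -88°.
Cell spans 2° lon × 1° lat. Centre is SW corner plus half of each.
latitude -87.50, longitude 175.00.

-87.50, 175.00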